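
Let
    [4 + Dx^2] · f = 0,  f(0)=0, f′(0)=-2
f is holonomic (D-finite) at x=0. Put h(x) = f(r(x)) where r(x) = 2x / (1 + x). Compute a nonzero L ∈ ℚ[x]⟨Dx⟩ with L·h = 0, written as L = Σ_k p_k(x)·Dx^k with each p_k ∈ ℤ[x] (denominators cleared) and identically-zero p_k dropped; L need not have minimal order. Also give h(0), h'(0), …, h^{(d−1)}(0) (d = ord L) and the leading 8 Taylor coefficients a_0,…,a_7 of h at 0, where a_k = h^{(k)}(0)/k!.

f: a_k = 0, -2, 0, 4/3, 0, -4/15, 0, 8/315, …
h₀=f(r): pull back L_f along r ⇒ L₀.
L = 16 + (2 + 6·x + 6·x^2 + 2·x^3)·Dx + (1 + 4·x + 6·x^2 + 4·x^3 + x^4)·Dx^2  (order 2).
h: a_k = 0, -4, 4, 20/3, -28, 772/15, -60, 9844/315, …
ICs: h(0) = 0, h′(0) = -4.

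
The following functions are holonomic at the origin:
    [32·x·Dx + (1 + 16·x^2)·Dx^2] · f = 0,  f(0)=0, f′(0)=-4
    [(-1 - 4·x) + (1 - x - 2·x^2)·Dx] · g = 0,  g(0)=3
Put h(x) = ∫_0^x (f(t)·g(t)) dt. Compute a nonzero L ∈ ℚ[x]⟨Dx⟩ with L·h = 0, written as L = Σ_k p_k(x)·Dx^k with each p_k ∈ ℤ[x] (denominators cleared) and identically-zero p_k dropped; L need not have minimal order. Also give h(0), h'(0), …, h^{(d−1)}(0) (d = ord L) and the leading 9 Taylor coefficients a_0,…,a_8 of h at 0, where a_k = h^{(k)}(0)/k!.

f: a_k = 0, -4, 0, 64/3, 0, -1024/5, 0, 16384/7, 0, …
g: a_k = 3, 3, 9, 15, 33, 63, 129, 255, 513, …
Sym-product of L_f,L_g gives L₀ (≤ ord 2).
h=∫₀ˣh₀: take L = L₀·Dx.
L = (4 + 32·x + 192·x^2)·Dx + (2 - 24·x + 64·x^2 + 192·x^3)·Dx^2 + (-1 + x - 14·x^2 + 16·x^3 + 32·x^4)·Dx^3  (order 3).
h: a_k = 0, 0, -6, -4, 7, 4/5, -462/5, -2732/35, 46957/70, …
ICs: h(0) = 0, h′(0) = 0, h′′(0) = -12.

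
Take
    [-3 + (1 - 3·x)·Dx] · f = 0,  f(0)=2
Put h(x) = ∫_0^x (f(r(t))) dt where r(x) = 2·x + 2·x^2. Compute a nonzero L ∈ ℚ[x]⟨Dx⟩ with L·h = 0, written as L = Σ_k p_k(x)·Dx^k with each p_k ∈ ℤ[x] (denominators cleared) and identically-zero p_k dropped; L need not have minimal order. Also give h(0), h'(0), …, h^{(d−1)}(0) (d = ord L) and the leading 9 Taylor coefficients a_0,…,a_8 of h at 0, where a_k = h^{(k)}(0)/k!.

f: a_k = 2, 6, 18, 54, 162, 486, 1458, 4374, 13122, …
f∘r: x↦r, Dx↦Dx/r' in L_f ⇒ L₀.
h=∫₀ˣh₀: take L = L₀·Dx.
L = (6 + 12·x)·Dx + (-1 + 6·x + 6·x^2)·Dx^2  (order 2).
h: a_k = 0, 2, 6, 28, 144, 792, 4536, 187056/7, 160704, …
ICs: h(0) = 0, h′(0) = 2.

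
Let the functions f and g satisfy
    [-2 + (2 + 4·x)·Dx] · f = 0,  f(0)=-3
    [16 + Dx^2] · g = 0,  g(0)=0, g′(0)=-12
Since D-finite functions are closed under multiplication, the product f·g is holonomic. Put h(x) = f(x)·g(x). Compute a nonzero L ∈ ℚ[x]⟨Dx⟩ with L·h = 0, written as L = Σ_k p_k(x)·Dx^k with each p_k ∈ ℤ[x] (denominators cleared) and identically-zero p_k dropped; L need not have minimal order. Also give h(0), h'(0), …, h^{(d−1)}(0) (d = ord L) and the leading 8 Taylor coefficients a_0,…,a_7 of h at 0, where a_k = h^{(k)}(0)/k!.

L = (19 + 64·x + 64·x^2) + (-2 - 4·x)·Dx + (1 + 4·x + 4·x^2)·Dx^2  (order 2).
h: a_k = 0, 36, 36, -114, -78, 1023/10, 603/10, -7687/140, …
ICs: h(0) = 0, h′(0) = 36.

f: a_k = -3, -3, 3/2, -3/2, 15/8, -21/8, 63/16, -99/16, …
g: a_k = 0, -12, 0, 32, 0, -128/5, 0, 1024/105, …
Product ⇒ symmetric product L₀, ord ≤ 2.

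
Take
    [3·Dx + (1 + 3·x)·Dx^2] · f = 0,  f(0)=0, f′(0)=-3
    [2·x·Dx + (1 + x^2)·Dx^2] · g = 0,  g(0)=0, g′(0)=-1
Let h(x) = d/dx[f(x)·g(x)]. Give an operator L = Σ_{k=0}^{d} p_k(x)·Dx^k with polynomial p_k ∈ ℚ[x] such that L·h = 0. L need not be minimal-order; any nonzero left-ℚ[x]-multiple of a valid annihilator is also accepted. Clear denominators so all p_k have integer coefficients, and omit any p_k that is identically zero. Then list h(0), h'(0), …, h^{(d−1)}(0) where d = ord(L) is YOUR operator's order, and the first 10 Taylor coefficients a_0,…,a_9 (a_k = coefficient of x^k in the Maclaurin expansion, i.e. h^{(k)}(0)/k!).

f: a_k = 0, -3, 9/2, -9, 81/4, -243/5, 243/2, -2187/7, 6561/8, -2187, …
g: a_k = 0, -1, 0, 1/3, 0, -1/5, 0, 1/7, 0, -1/9, …
h₀=f·g: eliminate ⇒ L₀, order ≤ 2·2.
Differentiate: ansatz ord ≤ ord L₀ ⇒ L.
L = (264 + 1260·x + 1008·x^2 + 3420·x^3 + 3240·x^4 + 4212·x^5 + 324·x^7) + (178 + 660·x + 3828·x^2 + 7308·x^3 + 12960·x^4 + 10044·x^5 + 11340·x^6 + 324·x^7 + 1134·x^8)·Dx + (132 + 608·x + 1728·x^2 + 4568·x^3 + 6456·x^4 + 8856·x^5 + 5184·x^6 + 5544·x^7 + 324·x^8 + 648·x^9)·Dx^2 + (13 + 102·x + 341·x^2 + 744·x^3 + 1138·x^4 + 1236·x^5 + 1386·x^6 + 648·x^7 + 657·x^8 + 54·x^9 + 81·x^10)·Dx^3  (order 3).
h: a_k = 0, 6, -27/2, 32, -375/4, 1386/5, -16191/20, 11904/5, -1973241/280, 2196206/105, …
ICs: h(0) = 0, h′(0) = 6, h′′(0) = -27.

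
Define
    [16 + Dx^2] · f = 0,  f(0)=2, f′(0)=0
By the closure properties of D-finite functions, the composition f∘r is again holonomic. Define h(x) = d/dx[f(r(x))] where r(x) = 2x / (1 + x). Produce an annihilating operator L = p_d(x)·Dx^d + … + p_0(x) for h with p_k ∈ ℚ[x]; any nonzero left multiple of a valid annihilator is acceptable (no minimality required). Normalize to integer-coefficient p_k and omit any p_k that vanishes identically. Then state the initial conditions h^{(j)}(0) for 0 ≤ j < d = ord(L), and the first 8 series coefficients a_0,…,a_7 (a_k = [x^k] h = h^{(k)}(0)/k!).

L = (70 + 12·x + 6·x^2) + (6 + 18·x + 18·x^2 + 6·x^3)·Dx + (1 + 4·x + 6·x^2 + 4·x^3 + x^4)·Dx^2  (order 2).
h: a_k = 0, -128, 384, 1792/3, -16640/3, 212864/15, -72576/5, -7461376/315, …
ICs: h(0) = 0, h′(0) = -128.

f: a_k = 2, 0, -16, 0, 64/3, 0, -512/45, 0, …
f∘r: x↦r, Dx↦Dx/r' in L_f ⇒ L₀.
h₀' ⇒ L via d/dx closure of L₀.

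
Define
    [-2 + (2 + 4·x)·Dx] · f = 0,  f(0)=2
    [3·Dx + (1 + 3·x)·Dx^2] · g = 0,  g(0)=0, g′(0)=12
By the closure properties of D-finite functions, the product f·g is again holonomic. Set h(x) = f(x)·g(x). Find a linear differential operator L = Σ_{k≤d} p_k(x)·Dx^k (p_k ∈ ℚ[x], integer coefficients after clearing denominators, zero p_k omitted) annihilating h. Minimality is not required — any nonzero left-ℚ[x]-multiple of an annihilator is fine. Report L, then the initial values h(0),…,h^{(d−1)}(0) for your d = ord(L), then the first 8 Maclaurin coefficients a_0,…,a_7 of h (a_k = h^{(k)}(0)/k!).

L = 3·x + (1 + 2·x)·Dx + (1 + 7·x + 16·x^2 + 12·x^3)·Dx^2  (order 2).
h: a_k = 0, 24, -12, 24, -60, 789/5, -4227/10, 40041/35, …
ICs: h(0) = 0, h′(0) = 24.

f: a_k = 2, 2, -1, 1, -5/4, 7/4, -21/8, 33/8, …
g: a_k = 0, 12, -18, 36, -81, 972/5, -486, 8748/7, …
Product ⇒ symmetric product L₀, ord ≤ 2.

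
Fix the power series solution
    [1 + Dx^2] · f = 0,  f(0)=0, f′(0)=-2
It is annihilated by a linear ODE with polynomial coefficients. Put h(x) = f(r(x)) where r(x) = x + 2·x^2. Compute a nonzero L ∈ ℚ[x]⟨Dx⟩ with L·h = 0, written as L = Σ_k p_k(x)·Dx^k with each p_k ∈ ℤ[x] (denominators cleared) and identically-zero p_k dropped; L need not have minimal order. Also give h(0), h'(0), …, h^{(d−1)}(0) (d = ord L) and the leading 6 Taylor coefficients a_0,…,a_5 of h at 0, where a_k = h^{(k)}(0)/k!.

f: a_k = 0, -2, 0, 1/3, 0, -1/60, …
L₀ from L_f via x↦r, Dx↦r'^{-1}Dx.
L = (1 + 12·x + 48·x^2 + 64·x^3) - 4·Dx + (1 + 4·x)·Dx^2  (order 2).
h: a_k = 0, -2, -4, 1/3, 2, 239/60, …
ICs: h(0) = 0, h′(0) = -2.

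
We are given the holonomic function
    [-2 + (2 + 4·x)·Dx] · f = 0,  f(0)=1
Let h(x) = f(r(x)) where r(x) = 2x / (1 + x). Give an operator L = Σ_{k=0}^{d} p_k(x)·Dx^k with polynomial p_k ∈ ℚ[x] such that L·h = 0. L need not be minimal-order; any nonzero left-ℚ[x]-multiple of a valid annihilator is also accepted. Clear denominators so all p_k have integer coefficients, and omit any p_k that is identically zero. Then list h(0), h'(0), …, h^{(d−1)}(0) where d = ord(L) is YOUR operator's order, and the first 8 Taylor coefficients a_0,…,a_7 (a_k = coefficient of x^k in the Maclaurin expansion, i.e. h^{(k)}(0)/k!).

L = -2 + (1 + 6·x + 5·x^2)·Dx  (order 1).
h: a_k = 1, 2, -4, 10, -30, 102, -376, 1462, …
ICs: h(0) = 1.

f: a_k = 1, 1, -1/2, 1/2, -5/8, 7/8, -21/16, 33/16, …
Change of var in L_f (x↦r) gives L₀.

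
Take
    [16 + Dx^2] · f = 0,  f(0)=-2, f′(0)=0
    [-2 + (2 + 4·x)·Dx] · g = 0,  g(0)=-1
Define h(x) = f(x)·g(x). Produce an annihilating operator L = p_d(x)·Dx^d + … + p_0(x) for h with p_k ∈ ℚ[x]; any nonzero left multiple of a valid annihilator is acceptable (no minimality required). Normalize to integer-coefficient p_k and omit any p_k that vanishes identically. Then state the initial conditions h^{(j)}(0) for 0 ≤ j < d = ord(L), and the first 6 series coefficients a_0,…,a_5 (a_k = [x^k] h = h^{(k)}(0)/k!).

L = (19 + 64·x + 64·x^2) + (-2 - 4·x)·Dx + (1 + 4·x + 4·x^2)·Dx^2  (order 2).
h: a_k = 2, 2, -17, -15, 337/12, 181/12, …
ICs: h(0) = 2, h′(0) = 2.

f: a_k = -2, 0, 16, 0, -64/3, 0, …
g: a_k = -1, -1, 1/2, -1/2, 5/8, -7/8, …
Sym-product of L_f,L_g gives L₀ (≤ ord 2).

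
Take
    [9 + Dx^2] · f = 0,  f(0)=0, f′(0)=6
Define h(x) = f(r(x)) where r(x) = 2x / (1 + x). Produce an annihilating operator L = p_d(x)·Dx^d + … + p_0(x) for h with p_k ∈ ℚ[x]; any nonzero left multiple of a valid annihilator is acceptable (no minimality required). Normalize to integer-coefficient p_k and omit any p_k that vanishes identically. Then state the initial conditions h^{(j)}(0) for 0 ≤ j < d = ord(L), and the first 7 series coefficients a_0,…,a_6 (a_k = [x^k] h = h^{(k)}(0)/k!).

L = 36 + (2 + 6·x + 6·x^2 + 2·x^3)·Dx + (1 + 4·x + 6·x^2 + 4·x^3 + x^4)·Dx^2  (order 2).
h: a_k = 0, 12, -12, -60, 204, -1452/5, 60, …
ICs: h(0) = 0, h′(0) = 12.

f: a_k = 0, 6, 0, -9, 0, 81/20, 0, …
Change of var in L_f (x↦r) gives L₀.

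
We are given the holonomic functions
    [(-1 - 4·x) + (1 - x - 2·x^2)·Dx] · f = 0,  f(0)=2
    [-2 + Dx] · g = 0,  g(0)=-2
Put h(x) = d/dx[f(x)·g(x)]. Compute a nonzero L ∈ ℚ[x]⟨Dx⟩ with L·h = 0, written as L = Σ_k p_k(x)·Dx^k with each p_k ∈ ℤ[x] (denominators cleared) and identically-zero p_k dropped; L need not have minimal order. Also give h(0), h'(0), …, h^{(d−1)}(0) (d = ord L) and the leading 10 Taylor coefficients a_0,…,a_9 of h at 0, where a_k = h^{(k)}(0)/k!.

f: a_k = 2, 2, 6, 10, 22, 42, 86, 170, 342, 682, …
g: a_k = -2, -4, -4, -8/3, -4/3, -8/15, -8/45, -16/315, -4/315, -8/2835, …
L₀ := L_f ⊗_s L_g (sym. prod.), ord ≤ 1.
Derive L from L₀ (diff closure).
L = (14 + 16·x - 12·x^2 - 16·x^3 + 16·x^4) + (-3 + x + 12·x^2 - 8·x^4)·Dx  (order 1).
h: a_k = -12, -56, -172, -464, -3476/3, -41768/15, -32468/5, -4676768/315, -1503028/45, -70146424/945, …
ICs: h(0) = -12.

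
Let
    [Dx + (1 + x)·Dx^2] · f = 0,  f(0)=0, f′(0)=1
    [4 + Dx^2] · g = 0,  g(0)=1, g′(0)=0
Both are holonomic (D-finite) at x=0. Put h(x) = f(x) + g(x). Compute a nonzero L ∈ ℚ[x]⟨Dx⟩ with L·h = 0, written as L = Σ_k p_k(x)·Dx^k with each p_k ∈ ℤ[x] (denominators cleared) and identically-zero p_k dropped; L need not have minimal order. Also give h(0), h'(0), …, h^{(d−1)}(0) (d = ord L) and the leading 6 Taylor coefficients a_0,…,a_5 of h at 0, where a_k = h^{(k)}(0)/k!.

L = (20 + 16·x + 8·x^2)·Dx + (12 + 28·x + 24·x^2 + 8·x^3)·Dx^2 + (5 + 4·x + 2·x^2)·Dx^3 + (3 + 7·x + 6·x^2 + 2·x^3)·Dx^4  (order 4).
h: a_k = 1, 1, -5/2, 1/3, 5/12, 1/5, …
ICs: h(0) = 1, h′(0) = 1, h′′(0) = -5, h′′′(0) = 2.

f: a_k = 0, 1, -1/2, 1/3, -1/4, 1/5, …
g: a_k = 1, 0, -2, 0, 2/3, 0, …
h₀=f+g: left-lcm gives L₀, ord ≤ 4.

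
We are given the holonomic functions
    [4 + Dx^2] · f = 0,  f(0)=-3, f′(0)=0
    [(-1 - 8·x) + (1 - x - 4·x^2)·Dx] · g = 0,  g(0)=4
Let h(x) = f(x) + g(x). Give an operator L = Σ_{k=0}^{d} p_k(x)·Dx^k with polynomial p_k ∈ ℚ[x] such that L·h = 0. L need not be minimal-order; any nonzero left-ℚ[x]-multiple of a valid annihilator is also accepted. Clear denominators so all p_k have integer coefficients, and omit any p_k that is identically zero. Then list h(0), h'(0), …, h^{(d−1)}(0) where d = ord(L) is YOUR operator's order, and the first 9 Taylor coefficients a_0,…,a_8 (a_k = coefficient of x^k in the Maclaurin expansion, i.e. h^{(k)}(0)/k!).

L = (-116 - 1008·x - 968·x^2 - 2688·x^3 - 640·x^4 - 1024·x^5) + (28 + 4·x - 8·x^2 - 200·x^3 - 480·x^4 - 384·x^5 - 512·x^6)·Dx + (-29 - 252·x - 242·x^2 - 672·x^3 - 160·x^4 - 256·x^5)·Dx^2 + (7 + x - 2·x^2 - 50·x^3 - 120·x^4 - 96·x^5 - 128·x^6)·Dx^3  (order 3).
h: a_k = 1, 4, 26, 36, 114, 260, 10864/15, 1764, 489298/105, …
ICs: h(0) = 1, h′(0) = 4, h′′(0) = 52.

f: a_k = -3, 0, 6, 0, -2, 0, 4/15, 0, -2/105, …
g: a_k = 4, 4, 20, 36, 116, 260, 724, 1764, 4660, …
f+g: L₀ = lclm(L_f,L_g), ord ≤ 2+1.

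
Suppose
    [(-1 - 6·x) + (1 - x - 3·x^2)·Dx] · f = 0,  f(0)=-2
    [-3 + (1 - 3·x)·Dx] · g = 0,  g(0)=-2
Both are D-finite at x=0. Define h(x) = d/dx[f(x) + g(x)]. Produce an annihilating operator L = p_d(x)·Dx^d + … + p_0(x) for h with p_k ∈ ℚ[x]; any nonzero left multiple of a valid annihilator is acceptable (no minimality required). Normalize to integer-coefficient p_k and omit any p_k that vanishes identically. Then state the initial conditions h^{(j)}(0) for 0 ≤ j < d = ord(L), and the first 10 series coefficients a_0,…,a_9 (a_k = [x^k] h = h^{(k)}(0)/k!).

f: a_k = -2, -2, -8, -14, -38, -80, -194, -434, -1016, -2318, …
g: a_k = -2, -6, -18, -54, -162, -486, -1458, -4374, -13122, -39366, …
h₀=f+g: left-lcm gives L₀, ord ≤ 2.
Derive L from L₀ (diff closure).
L = (90 - 216·x + 1944·x^2 - 1944·x^3 + 1458·x^4) + (-6 - 90·x - 54·x^2 + 1296·x^3 - 1701·x^4 + 1458·x^5)·Dx + (-1 + 22·x - 99·x^2 + 126·x^3 + 54·x^4 - 243·x^5 + 243·x^6)·Dx^2  (order 2).
h: a_k = -8, -52, -204, -800, -2830, -9912, -33656, -113104, -375156, -1234640, …
ICs: h(0) = -8, h′(0) = -52.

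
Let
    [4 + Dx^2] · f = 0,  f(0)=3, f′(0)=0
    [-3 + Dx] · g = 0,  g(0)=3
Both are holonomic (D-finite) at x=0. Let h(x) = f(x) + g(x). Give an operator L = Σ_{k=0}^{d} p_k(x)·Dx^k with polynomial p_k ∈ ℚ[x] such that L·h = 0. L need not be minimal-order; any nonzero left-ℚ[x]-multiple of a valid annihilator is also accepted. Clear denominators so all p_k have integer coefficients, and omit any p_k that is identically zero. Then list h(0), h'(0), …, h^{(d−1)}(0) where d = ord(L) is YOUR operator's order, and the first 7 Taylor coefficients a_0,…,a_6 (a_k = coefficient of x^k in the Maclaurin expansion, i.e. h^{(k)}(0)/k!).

f: a_k = 3, 0, -6, 0, 2, 0, -4/15, …
g: a_k = 3, 9, 27/2, 27/2, 81/8, 243/40, 243/80, …
Weyl lclm of L_f,L_g ⇒ L₀ (ord ≤ 3).
L = -12 + 4·Dx - 3·Dx^2 + Dx^3  (order 3).
h: a_k = 6, 9, 15/2, 27/2, 97/8, 243/40, 133/48, …
ICs: h(0) = 6, h′(0) = 9, h′′(0) = 15.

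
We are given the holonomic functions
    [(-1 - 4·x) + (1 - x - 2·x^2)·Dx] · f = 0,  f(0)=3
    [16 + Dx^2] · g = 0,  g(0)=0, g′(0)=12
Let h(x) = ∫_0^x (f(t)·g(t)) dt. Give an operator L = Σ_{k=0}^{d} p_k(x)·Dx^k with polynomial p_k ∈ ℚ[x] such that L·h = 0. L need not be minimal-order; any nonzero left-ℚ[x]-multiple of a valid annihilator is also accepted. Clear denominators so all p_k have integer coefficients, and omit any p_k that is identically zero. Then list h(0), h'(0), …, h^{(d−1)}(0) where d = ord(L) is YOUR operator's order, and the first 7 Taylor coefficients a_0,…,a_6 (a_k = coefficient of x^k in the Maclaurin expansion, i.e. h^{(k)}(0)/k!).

f: a_k = 3, 3, 9, 15, 33, 63, 129, …
g: a_k = 0, 12, 0, -32, 0, 128/5, 0, …
Sym-product of L_f,L_g gives L₀ (≤ ord 2).
Integrate: L := L₀·Dx.
L = (-12 + 16·x + 32·x^2)·Dx + (2 + 8·x)·Dx^2 + (-1 + x + 2·x^2)·Dx^3  (order 3).
h: a_k = 0, 0, 18, 12, 3, 84/5, 154/5, …
ICs: h(0) = 0, h′(0) = 0, h′′(0) = 36.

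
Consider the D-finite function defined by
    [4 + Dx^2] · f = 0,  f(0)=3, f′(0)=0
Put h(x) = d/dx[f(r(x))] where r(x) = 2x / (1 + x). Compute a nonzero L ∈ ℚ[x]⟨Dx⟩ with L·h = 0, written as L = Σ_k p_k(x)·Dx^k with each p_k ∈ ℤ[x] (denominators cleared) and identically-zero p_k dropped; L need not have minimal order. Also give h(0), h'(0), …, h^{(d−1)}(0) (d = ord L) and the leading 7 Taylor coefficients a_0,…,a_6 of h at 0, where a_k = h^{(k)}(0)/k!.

L = (22 + 12·x + 6·x^2) + (6 + 18·x + 18·x^2 + 6·x^3)·Dx + (1 + 4·x + 6·x^2 + 4·x^3 + x^4)·Dx^2  (order 2).
h: a_k = 0, -48, 144, -160, -160, 5488/5, -13776/5, …
ICs: h(0) = 0, h′(0) = -48.

f: a_k = 3, 0, -6, 0, 2, 0, -4/15, …
Substitute x→r, Dx→(1/r')Dx; clear ⇒ L₀.
h=h₀': d/dx-closure on L₀ ⇒ L.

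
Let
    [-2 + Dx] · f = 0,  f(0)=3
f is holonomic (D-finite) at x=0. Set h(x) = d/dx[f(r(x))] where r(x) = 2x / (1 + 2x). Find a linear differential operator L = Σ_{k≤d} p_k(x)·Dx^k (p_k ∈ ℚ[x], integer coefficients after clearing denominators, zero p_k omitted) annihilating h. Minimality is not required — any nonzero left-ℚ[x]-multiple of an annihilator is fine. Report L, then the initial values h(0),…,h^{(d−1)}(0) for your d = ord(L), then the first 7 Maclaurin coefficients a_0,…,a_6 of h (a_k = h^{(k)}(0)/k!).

L = -8·x + (-1 - 4·x - 4·x^2)·Dx  (order 1).
h: a_k = 12, 0, -48, 128, -192, 512/5, 1280/3, …
ICs: h(0) = 12.

f: a_k = 3, 6, 6, 4, 2, 4/5, 4/15, …
f∘r: x↦r, Dx↦Dx/r' in L_f ⇒ L₀.
h=h₀': d/dx-closure on L₀ ⇒ L.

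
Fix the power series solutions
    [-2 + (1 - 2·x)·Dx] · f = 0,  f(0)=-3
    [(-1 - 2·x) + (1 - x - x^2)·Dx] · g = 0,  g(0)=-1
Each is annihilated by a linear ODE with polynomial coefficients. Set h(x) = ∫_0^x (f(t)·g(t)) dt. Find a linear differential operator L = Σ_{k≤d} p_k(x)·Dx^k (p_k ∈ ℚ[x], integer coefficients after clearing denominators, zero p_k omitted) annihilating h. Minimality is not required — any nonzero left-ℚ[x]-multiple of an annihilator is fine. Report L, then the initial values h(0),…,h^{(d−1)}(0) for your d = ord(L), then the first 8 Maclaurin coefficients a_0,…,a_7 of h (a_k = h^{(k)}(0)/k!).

f: a_k = -3, -6, -12, -24, -48, -96, -192, -384, …
g: a_k = -1, -1, -2, -3, -5, -8, -13, -21, …
h₀=f·g: eliminate ⇒ L₀, order ≤ 1·1.
h=∫₀ˣh₀: take L = L₀·Dx.
L = (-3 + 2·x + 6·x^2)·Dx + (1 - 3·x + x^2 + 2·x^3)·Dx^2  (order 2).
h: a_k = 0, 3, 9/2, 8, 57/4, 129/5, 47, 603/7, …
ICs: h(0) = 0, h′(0) = 3.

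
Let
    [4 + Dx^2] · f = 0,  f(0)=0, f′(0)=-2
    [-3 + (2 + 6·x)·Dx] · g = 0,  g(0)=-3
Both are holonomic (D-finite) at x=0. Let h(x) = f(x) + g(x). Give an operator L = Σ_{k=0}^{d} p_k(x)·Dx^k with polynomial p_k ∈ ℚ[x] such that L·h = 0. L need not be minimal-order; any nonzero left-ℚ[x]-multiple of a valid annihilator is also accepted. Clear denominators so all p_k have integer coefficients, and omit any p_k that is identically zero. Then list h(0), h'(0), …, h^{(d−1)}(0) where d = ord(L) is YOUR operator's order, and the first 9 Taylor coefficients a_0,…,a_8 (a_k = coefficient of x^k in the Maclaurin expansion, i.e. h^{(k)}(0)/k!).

L = (-516 - 1152·x - 1728·x^2) + (56 + 936·x + 3456·x^2 + 3456·x^3)·Dx + (-129 - 288·x - 432·x^2)·Dx^2 + (14 + 234·x + 864·x^2 + 864·x^3)·Dx^3  (order 3).
h: a_k = -3, -13/2, 27/8, -179/48, 1215/128, -77569/3840, 45927/1024, -68185211/645120, 8444007/32768, …
ICs: h(0) = -3, h′(0) = -13/2, h′′(0) = 27/4.

f: a_k = 0, -2, 0, 4/3, 0, -4/15, 0, 8/315, 0, …
g: a_k = -3, -9/2, 27/8, -81/16, 1215/128, -5103/256, 45927/1024, -216513/2048, 8444007/32768, …
Sum ⇒ L₀ = lclm(L_f,L_g) in ℚ(x)⟨Dx⟩.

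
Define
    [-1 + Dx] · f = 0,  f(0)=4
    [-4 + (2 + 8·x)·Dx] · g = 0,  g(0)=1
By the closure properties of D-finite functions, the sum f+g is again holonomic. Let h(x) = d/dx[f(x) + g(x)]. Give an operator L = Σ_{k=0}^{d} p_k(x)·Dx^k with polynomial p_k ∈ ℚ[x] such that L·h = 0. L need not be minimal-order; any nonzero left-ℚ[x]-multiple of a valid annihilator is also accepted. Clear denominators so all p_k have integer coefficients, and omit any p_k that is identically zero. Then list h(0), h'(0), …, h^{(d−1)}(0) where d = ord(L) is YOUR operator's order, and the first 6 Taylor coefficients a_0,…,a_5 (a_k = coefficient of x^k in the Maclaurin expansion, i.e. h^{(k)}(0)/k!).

f: a_k = 4, 4, 2, 2/3, 1/6, 1/30, …
g: a_k = 1, 2, -2, 4, -10, 28, …
Weyl lclm of L_f,L_g ⇒ L₀ (ord ≤ 2).
h₀' ⇒ L via d/dx closure of L₀.
L = (-14 - 8·x) + (11 - 8·x - 16·x^2)·Dx + (3 + 16·x + 16·x^2)·Dx^2  (order 2).
h: a_k = 6, 0, 14, -118/3, 841/6, -15119/30, …
ICs: h(0) = 6, h′(0) = 0.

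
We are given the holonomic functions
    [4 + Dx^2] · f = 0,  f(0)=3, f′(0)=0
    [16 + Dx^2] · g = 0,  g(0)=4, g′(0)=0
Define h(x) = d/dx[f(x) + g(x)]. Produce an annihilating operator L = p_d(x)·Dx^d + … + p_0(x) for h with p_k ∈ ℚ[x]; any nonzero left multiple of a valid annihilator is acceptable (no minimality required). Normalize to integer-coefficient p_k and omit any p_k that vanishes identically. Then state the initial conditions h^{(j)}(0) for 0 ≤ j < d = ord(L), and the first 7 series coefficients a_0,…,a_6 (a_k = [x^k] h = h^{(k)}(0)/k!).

L = 64 + 20·Dx^2 + Dx^4  (order 4).
h: a_k = 0, -76, 0, 536/3, 0, -2072/15, 0, …
ICs: h(0) = 0, h′(0) = -76, h′′(0) = 0, h′′′(0) = 1072.

f: a_k = 3, 0, -6, 0, 2, 0, -4/15, …
g: a_k = 4, 0, -32, 0, 128/3, 0, -1024/45, …
L₀ := lclm(L_f,L_g); ord L₀ ≤ 2+2.
h₀' ⇒ L via d/dx closure of L₀.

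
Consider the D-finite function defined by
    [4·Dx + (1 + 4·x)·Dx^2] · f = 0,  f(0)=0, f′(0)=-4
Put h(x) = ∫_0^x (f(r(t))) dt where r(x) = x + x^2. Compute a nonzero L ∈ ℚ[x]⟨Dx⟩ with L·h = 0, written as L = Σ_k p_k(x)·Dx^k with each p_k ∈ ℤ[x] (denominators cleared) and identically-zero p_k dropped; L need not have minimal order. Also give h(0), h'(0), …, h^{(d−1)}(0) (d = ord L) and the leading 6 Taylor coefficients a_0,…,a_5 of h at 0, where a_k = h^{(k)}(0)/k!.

L = 2·Dx^2 + (1 + 2·x)·Dx^3  (order 3).
h: a_k = 0, 0, -2, 4/3, -4/3, 8/5, …
ICs: h(0) = 0, h′(0) = 0, h′′(0) = -4.

f: a_k = 0, -4, 8, -64/3, 64, -1024/5, …
L₀ from L_f via x↦r, Dx↦r'^{-1}Dx.
∫: right-multiply L₀ by Dx.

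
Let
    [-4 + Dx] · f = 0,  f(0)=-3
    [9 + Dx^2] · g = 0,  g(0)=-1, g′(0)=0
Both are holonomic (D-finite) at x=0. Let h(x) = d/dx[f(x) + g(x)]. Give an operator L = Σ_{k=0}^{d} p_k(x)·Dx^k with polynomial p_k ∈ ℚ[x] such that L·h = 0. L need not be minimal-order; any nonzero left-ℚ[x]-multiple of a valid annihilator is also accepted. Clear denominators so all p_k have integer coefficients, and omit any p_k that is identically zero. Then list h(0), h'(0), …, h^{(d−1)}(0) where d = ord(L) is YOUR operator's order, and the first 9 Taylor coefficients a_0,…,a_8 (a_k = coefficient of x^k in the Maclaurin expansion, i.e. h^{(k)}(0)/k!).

f: a_k = -3, -12, -24, -32, -32, -128/5, -256/15, -1024/105, -512/105, …
g: a_k = -1, 0, 9/2, 0, -27/8, 0, 81/80, 0, -729/4480, …
Sum ⇒ L₀ = lclm(L_f,L_g) in ℚ(x)⟨Dx⟩.
h=h₀': d/dx-closure on L₀ ⇒ L.
L = 36 - 9·Dx + 4·Dx^2 - Dx^3  (order 3).
h: a_k = -12, -39, -96, -283/2, -128, -3853/40, -1024/15, -67723/1680, -2048/105, …
ICs: h(0) = -12, h′(0) = -39, h′′(0) = -192.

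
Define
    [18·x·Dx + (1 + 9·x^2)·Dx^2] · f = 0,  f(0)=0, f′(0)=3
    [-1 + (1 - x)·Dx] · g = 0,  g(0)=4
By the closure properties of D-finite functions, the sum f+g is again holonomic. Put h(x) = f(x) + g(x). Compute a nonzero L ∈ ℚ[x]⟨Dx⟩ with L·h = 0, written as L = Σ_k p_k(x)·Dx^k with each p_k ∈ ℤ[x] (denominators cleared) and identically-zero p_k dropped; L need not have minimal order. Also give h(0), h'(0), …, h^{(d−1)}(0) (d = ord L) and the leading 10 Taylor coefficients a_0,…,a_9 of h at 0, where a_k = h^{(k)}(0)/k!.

L = (18 - 72·x - 486·x^2)·Dx + (-12 + 18·x + 180·x^2 - 486·x^3)·Dx^2 + (1 + 8·x + 72·x^3 - 81·x^4)·Dx^3  (order 3).
h: a_k = 4, 7, 4, -5, 4, 263/5, 4, -2159/7, 4, 2191, …
ICs: h(0) = 4, h′(0) = 7, h′′(0) = 8.

f: a_k = 0, 3, 0, -9, 0, 243/5, 0, -2187/7, 0, 2187, …
g: a_k = 4, 4, 4, 4, 4, 4, 4, 4, 4, 4, …
L₀ := lclm(L_f,L_g); ord L₀ ≤ 2+1.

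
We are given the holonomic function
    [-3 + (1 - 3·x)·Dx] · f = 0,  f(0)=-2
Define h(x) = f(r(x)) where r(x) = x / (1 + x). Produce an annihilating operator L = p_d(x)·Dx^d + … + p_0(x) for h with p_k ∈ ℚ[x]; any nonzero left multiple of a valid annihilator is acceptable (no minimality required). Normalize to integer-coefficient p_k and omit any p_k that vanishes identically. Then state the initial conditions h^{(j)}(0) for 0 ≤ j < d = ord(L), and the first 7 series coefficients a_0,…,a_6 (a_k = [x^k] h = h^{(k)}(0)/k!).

L = 3 + (-1 + x + 2·x^2)·Dx  (order 1).
h: a_k = -2, -6, -12, -24, -48, -96, -192, …
ICs: h(0) = -2.

f: a_k = -2, -6, -18, -54, -162, -486, -1458, …
h₀=f(r): pull back L_f along r ⇒ L₀.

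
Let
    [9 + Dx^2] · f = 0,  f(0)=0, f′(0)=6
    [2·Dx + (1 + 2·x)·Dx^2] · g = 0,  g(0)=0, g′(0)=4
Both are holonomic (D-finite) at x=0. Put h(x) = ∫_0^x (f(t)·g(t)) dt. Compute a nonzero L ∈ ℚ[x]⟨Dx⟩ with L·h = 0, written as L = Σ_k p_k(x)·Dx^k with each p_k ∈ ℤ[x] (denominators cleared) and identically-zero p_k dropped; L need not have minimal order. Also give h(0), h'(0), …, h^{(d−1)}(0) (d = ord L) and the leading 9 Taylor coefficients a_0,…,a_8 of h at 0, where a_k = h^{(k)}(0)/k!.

L = (63 + 1053·x + 3969·x^2 + 5832·x^3 + 2916·x^4)·Dx + (63 + 450·x + 972·x^2 + 648·x^3)·Dx^2 + (25 + 270·x + 918·x^2 + 1296·x^3 + 648·x^4)·Dx^3 + (7 + 50·x + 108·x^2 + 72·x^3)·Dx^4 + (2 + 17·x + 53·x^2 + 72·x^3 + 36·x^4)·Dx^5  (order 5).
h: a_k = 0, 0, 0, 8, -6, -4/5, -2, 45/7, -361/40, …
ICs: h(0) = 0, h′(0) = 0, h′′(0) = 0, h′′′(0) = 48, h′′′′(0) = -144.

f: a_k = 0, 6, 0, -9, 0, 81/20, 0, -243/280, 0, …
g: a_k = 0, 4, -4, 16/3, -8, 64/5, -64/3, 256/7, -64, …
Sym-product of L_f,L_g gives L₀ (≤ ord 4).
Integrate: L := L₀·Dx.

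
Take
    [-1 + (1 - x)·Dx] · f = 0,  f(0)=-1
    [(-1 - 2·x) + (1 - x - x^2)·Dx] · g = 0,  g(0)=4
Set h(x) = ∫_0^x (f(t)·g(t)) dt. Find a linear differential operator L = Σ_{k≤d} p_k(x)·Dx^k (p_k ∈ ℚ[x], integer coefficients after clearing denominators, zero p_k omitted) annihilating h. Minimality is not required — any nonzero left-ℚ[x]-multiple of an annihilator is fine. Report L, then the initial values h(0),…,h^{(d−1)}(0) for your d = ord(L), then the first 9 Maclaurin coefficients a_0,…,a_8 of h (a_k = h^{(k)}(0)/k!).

L = (-2 + 3·x^2)·Dx + (1 - 2·x + x^3)·Dx^2  (order 2).
h: a_k = 0, -4, -4, -16/3, -7, -48/5, -40/3, -132/7, -27, …
ICs: h(0) = 0, h′(0) = -4.

f: a_k = -1, -1, -1, -1, -1, -1, -1, -1, -1, …
g: a_k = 4, 4, 8, 12, 20, 32, 52, 84, 136, …
Sym-product of L_f,L_g gives L₀ (≤ ord 1).
h=∫h₀ ⇒ L = L₀·Dx.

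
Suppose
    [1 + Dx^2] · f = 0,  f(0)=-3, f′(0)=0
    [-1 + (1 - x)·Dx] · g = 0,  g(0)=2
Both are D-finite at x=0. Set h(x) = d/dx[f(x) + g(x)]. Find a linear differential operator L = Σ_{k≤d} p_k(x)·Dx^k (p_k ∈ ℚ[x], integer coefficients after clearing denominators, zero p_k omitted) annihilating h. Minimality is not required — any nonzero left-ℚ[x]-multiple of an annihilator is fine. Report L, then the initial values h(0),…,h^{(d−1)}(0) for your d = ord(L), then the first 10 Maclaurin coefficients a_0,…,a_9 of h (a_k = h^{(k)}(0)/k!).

f: a_k = -3, 0, 3/2, 0, -1/8, 0, 1/240, 0, -1/13440, 0, …
g: a_k = 2, 2, 2, 2, 2, 2, 2, 2, 2, 2, …
Weyl lclm of L_f,L_g ⇒ L₀ (ord ≤ 3).
h=h₀': d/dx-closure on L₀ ⇒ L.
L = (26 - 4·x + 2·x^2) + (-7 + 9·x - 3·x^2 + x^3)·Dx + (26 - 4·x + 2·x^2)·Dx^2 + (-7 + 9·x - 3·x^2 + x^3)·Dx^3  (order 3).
h: a_k = 2, 7, 6, 15/2, 10, 481/40, 14, 26879/1680, 18, 2419201/120960, …
ICs: h(0) = 2, h′(0) = 7, h′′(0) = 12.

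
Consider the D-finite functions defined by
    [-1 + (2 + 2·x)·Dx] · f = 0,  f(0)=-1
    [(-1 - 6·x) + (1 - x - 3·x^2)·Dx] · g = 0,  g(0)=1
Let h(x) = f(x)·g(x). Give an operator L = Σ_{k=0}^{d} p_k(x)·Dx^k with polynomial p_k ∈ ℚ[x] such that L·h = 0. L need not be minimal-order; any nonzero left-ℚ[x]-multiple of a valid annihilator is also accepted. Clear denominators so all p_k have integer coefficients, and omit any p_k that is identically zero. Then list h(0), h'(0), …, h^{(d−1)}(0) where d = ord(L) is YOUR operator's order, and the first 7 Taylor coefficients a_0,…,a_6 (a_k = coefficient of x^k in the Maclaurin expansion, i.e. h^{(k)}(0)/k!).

f: a_k = -1, -1/2, 1/8, -1/16, 5/128, -7/256, 21/1024, …
g: a_k = 1, 1, 4, 7, 19, 40, 97, …
Product ⇒ symmetric product L₀, ord ≤ 1.
L = (3 + 13·x + 9·x^2) + (-2 + 8·x^2 + 6·x^3)·Dx  (order 1).
h: a_k = -1, -3/2, -35/8, -143/16, -2819/128, -12509/256, -117671/1024, …
ICs: h(0) = -1.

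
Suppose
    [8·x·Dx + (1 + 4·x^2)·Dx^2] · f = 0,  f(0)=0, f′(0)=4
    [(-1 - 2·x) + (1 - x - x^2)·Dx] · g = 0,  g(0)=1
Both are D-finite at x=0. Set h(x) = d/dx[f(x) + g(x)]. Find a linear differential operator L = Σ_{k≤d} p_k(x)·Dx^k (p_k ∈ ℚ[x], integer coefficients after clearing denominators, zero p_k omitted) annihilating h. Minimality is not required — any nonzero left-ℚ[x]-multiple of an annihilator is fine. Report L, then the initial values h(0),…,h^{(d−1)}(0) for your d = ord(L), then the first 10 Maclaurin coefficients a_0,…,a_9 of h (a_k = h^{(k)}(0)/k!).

f: a_k = 0, 4, 0, -16/3, 0, 64/5, 0, -256/7, 0, 1024/9, …
g: a_k = 1, 1, 2, 3, 5, 8, 13, 21, 34, 55, …
Weyl lclm of L_f,L_g ⇒ L₀ (ord ≤ 3).
Differentiate: ansatz ord ≤ ord L₀ ⇒ L.
L = (16 - 64·x - 400·x^2 - 576·x^3 - 696·x^4 - 96·x^6) + (-13 - 24·x - 22·x^2 - 204·x^3 - 548·x^4 - 488·x^5 - 48·x^6 - 96·x^7)·Dx + (2 + 5·x + 14·x^2 - 2·x^3 + 13·x^4 - 92·x^5 - 48·x^6 - 16·x^7 - 16·x^8)·Dx^2  (order 2).
h: a_k = 5, 4, -7, 20, 104, 78, -109, 272, 1519, 890, …
ICs: h(0) = 5, h′(0) = 4.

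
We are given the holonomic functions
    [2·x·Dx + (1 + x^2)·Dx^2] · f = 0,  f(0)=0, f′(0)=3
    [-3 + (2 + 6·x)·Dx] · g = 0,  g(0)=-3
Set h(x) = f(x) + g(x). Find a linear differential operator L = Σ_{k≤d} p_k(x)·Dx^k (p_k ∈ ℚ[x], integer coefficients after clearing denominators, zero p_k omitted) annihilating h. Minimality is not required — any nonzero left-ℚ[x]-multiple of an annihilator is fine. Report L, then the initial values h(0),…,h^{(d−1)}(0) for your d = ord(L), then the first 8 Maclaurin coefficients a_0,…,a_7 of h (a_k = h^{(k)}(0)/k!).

L = (-12 - 90·x + 36·x^2 + 54·x^3)·Dx + (-35 - 48·x - 102·x^2 + 144·x^3 + 189·x^4)·Dx^2 + (-6 - 10·x + 36·x^2 + 44·x^3 + 42·x^4 + 54·x^5)·Dx^3  (order 3).
h: a_k = -3, -3/2, 27/8, -97/16, 1215/128, -24747/1280, 45927/1024, -1521735/14336, …
ICs: h(0) = -3, h′(0) = -3/2, h′′(0) = 27/4.

f: a_k = 0, 3, 0, -1, 0, 3/5, 0, -3/7, …
g: a_k = -3, -9/2, 27/8, -81/16, 1215/128, -5103/256, 45927/1024, -216513/2048, …
f+g: L₀ = lclm(L_f,L_g), ord ≤ 2+1.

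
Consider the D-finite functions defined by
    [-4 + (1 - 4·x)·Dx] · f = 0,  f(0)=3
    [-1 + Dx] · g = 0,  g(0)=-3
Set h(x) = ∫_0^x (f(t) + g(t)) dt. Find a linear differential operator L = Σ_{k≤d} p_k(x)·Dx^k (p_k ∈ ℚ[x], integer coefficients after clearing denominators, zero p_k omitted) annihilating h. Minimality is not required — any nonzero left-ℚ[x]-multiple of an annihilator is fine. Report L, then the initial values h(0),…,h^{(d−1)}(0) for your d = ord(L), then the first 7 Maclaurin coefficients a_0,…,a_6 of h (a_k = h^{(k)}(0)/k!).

L = (-28 - 16·x)·Dx + (31 + 8·x - 16·x^2)·Dx^2 + (-3 + 8·x + 16·x^2)·Dx^3  (order 3).
h: a_k = 0, 0, 9/2, 31/2, 383/8, 6143/40, 122879/240, …
ICs: h(0) = 0, h′(0) = 0, h′′(0) = 9.

f: a_k = 3, 12, 48, 192, 768, 3072, 12288, …
g: a_k = -3, -3, -3/2, -1/2, -1/8, -1/40, -1/240, …
h₀=f+g: left-lcm gives L₀, ord ≤ 2.
h=∫h₀ ⇒ L = L₀·Dx.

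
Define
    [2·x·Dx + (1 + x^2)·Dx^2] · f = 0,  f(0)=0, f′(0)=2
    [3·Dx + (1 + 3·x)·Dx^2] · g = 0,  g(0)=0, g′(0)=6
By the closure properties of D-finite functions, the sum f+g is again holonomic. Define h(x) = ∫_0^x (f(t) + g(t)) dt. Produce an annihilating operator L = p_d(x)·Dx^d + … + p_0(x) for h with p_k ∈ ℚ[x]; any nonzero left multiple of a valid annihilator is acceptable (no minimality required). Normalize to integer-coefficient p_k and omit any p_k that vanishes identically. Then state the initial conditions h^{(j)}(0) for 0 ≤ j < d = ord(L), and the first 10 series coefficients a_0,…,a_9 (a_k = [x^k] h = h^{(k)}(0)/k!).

f: a_k = 0, 2, 0, -2/3, 0, 2/5, 0, -2/7, 0, 2/9, …
g: a_k = 0, 6, -9, 18, -81/2, 486/5, -243, 4374/7, -6561/4, 4374, …
L₀ := lclm(L_f,L_g); ord L₀ ≤ 2+2.
h=∫h₀ ⇒ L = L₀·Dx.
L = (-6 - 54·x + 18·x^2 + 18·x^3)·Dx^2 + (-20 - 12·x - 48·x^2 + 36·x^3 + 36·x^4)·Dx^3 + (-3 - 7·x + 6·x^2 + 2·x^3 + 9·x^4 + 9·x^5)·Dx^4  (order 4).
h: a_k = 0, 0, 4, -3, 13/3, -81/10, 244/15, -243/7, 1093/14, -729/4, …
ICs: h(0) = 0, h′(0) = 0, h′′(0) = 8, h′′′(0) = -18.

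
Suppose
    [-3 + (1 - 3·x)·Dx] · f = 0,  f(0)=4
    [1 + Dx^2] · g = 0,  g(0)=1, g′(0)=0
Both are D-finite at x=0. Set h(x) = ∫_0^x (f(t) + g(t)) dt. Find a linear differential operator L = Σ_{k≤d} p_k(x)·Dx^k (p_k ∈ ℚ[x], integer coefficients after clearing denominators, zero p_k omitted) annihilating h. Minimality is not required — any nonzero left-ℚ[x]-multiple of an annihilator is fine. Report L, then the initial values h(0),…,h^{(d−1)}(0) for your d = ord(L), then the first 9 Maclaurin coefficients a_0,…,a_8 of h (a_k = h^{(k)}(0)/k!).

f: a_k = 4, 12, 36, 108, 324, 972, 2916, 8748, 26244, …
g: a_k = 1, 0, -1/2, 0, 1/24, 0, -1/720, 0, 1/40320, …
h₀=f+g: left-lcm gives L₀, ord ≤ 3.
h=∫₀ˣh₀: take L = L₀·Dx.
L = (165 - 18·x + 27·x^2)·Dx + (-19 + 63·x - 27·x^2 + 27·x^3)·Dx^2 + (165 - 18·x + 27·x^2)·Dx^3 + (-19 + 63·x - 27·x^2 + 27·x^3)·Dx^4  (order 4).
h: a_k = 0, 5, 6, 71/6, 27, 7777/120, 162, 2099519/5040, 2187/2, …
ICs: h(0) = 0, h′(0) = 5, h′′(0) = 12, h′′′(0) = 71.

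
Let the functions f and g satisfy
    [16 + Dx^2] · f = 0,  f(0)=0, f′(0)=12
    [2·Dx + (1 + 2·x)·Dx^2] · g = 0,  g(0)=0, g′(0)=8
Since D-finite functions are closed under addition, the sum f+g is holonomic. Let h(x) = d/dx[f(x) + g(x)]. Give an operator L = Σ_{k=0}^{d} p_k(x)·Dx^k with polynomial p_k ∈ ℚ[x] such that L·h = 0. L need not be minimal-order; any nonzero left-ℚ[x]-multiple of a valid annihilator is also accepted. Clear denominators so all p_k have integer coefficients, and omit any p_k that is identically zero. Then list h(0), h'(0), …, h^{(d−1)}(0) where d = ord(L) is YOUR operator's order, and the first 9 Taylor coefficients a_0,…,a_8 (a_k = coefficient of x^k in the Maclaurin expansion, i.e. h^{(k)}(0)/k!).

L = (160 + 256·x + 256·x^2) + (48 + 224·x + 384·x^2 + 256·x^3)·Dx + (10 + 16·x + 16·x^2)·Dx^2 + (3 + 14·x + 24·x^2 + 16·x^3)·Dx^3  (order 3).
h: a_k = 20, -16, -64, -64, 256, -256, 6656/15, -1024, 217088/105, …
ICs: h(0) = 20, h′(0) = -16, h′′(0) = -128.

f: a_k = 0, 12, 0, -32, 0, 128/5, 0, -1024/105, 0, …
g: a_k = 0, 8, -8, 32/3, -16, 128/5, -128/3, 512/7, -128, …
Weyl lclm of L_f,L_g ⇒ L₀ (ord ≤ 4).
h=h₀': d/dx-closure on L₀ ⇒ L.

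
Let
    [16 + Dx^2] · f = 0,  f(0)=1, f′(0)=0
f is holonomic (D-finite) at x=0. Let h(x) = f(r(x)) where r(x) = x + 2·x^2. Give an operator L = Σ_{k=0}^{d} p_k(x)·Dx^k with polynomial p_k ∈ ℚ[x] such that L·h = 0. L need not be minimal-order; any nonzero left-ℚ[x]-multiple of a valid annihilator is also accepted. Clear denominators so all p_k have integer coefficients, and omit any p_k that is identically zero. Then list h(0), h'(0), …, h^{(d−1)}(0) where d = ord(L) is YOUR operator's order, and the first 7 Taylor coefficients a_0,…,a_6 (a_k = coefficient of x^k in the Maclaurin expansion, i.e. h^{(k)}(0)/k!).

f: a_k = 1, 0, -8, 0, 32/3, 0, -256/45, …
h₀=f(r): pull back L_f along r ⇒ L₀.
L = (16 + 192·x + 768·x^2 + 1024·x^3) - 4·Dx + (1 + 4·x)·Dx^2  (order 2).
h: a_k = 1, 0, -8, -32, -64/3, 256/3, 11264/45, …
ICs: h(0) = 1, h′(0) = 0.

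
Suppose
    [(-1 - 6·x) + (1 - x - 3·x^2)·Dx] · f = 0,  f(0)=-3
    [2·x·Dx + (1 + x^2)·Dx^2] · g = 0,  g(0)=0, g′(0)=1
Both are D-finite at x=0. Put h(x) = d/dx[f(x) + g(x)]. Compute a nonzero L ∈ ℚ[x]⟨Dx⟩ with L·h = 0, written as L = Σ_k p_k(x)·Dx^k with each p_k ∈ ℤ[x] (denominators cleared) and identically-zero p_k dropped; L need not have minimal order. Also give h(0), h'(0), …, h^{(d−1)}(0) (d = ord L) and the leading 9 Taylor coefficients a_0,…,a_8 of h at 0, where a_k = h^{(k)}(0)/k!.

L = (-8 + 32·x + 300·x^2 + 504·x^3 + 1134·x^4 + 162·x^6) + (22 + 148·x + 184·x^2 + 576·x^3 + 441·x^4 + 918·x^5 + 27·x^6 + 162·x^7)·Dx + (-4 - 6·x - 18·x^2 + 60·x^3 + 85·x^4 + 75·x^5 + 126·x^6 + 9·x^7 + 27·x^8)·Dx^2  (order 2).
h: a_k = -2, -24, -64, -228, -599, -1746, -4558, -12192, -31292, …
ICs: h(0) = -2, h′(0) = -24.

f: a_k = -3, -3, -12, -21, -57, -120, -291, -651, -1524, …
g: a_k = 0, 1, 0, -1/3, 0, 1/5, 0, -1/7, 0, …
Weyl lclm of L_f,L_g ⇒ L₀ (ord ≤ 3).
Differentiate: ansatz ord ≤ ord L₀ ⇒ L.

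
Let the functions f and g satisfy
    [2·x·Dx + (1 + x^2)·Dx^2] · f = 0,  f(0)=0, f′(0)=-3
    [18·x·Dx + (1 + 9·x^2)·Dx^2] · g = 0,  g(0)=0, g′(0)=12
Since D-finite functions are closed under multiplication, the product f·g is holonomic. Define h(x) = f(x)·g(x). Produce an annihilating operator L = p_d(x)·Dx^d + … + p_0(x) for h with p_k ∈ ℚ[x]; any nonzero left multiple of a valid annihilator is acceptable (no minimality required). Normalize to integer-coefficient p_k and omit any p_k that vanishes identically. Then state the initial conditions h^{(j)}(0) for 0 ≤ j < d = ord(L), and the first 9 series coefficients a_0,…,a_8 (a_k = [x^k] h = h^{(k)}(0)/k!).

L = (-216·x - 3600·x^3 - 5184·x^5 + 6480·x^7 + 17496·x^9)·Dx + (-40 - 1452·x^2 - 6480·x^4 - 4536·x^6 + 22680·x^8 + 26244·x^10)·Dx^2 + (-80·x - 980·x^3 - 2160·x^5 + 2952·x^7 + 12960·x^9 + 8748·x^11)·Dx^3 + (-1 - 20·x^2 - 109·x^4 + 981·x^8 + 1620·x^10 + 729·x^12)·Dx^4  (order 4).
h: a_k = 0, 0, -36, 0, 120, 0, -3132/5, 0, 27792/7, …
ICs: h(0) = 0, h′(0) = 0, h′′(0) = -72, h′′′(0) = 0.

f: a_k = 0, -3, 0, 1, 0, -3/5, 0, 3/7, 0, …
g: a_k = 0, 12, 0, -36, 0, 972/5, 0, -8748/7, 0, …
f·g: L₀ = L_f ⊗_s L_g, ord ≤ 2·2.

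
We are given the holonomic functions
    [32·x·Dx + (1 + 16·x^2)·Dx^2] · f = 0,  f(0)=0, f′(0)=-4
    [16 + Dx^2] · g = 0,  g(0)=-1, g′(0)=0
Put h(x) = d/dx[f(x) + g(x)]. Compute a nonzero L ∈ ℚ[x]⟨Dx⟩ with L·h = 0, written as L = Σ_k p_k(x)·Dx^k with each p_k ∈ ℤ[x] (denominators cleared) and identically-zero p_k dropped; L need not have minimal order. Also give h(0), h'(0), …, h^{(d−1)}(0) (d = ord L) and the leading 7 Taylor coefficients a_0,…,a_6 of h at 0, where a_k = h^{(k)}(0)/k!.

L = (-5632·x + 114688·x^3 + 131072·x^5) + (-16 + 1792·x^2 + 36864·x^4 + 65536·x^6)·Dx + (-352·x + 7168·x^3 + 8192·x^5)·Dx^2 + (-1 + 112·x^2 + 2304·x^4 + 4096·x^6)·Dx^3  (order 3).
h: a_k = -4, 16, 64, -128/3, -1024, 512/15, 16384, …
ICs: h(0) = -4, h′(0) = 16, h′′(0) = 128.

f: a_k = 0, -4, 0, 64/3, 0, -1024/5, 0, …
g: a_k = -1, 0, 8, 0, -32/3, 0, 256/45, …
Sum ⇒ L₀ = lclm(L_f,L_g) in ℚ(x)⟨Dx⟩.
h=h₀': d/dx-closure on L₀ ⇒ L.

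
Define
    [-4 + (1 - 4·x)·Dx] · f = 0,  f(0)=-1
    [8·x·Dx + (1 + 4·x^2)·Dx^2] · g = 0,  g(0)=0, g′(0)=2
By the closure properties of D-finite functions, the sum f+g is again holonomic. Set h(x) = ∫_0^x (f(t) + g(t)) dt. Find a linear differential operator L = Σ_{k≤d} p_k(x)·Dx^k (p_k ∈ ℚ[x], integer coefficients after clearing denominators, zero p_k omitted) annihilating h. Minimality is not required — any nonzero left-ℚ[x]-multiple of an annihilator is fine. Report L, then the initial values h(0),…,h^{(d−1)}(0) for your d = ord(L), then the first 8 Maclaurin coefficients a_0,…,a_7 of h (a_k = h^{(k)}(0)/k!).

L = (-8 + 128·x + 96·x^2)·Dx^2 + (13 - 8·x + 100·x^2 + 96·x^3)·Dx^3 + (-1 + 3·x + 12·x^3 + 16·x^4)·Dx^4  (order 4).
h: a_k = 0, -1, -1, -16/3, -50/3, -256/5, -848/5, -4096/7, …
ICs: h(0) = 0, h′(0) = -1, h′′(0) = -2, h′′′(0) = -32.

f: a_k = -1, -4, -16, -64, -256, -1024, -4096, -16384, …
g: a_k = 0, 2, 0, -8/3, 0, 32/5, 0, -128/7, …
f+g: L₀ = lclm(L_f,L_g), ord ≤ 1+2.
h=∫₀ˣh₀: take L = L₀·Dx.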